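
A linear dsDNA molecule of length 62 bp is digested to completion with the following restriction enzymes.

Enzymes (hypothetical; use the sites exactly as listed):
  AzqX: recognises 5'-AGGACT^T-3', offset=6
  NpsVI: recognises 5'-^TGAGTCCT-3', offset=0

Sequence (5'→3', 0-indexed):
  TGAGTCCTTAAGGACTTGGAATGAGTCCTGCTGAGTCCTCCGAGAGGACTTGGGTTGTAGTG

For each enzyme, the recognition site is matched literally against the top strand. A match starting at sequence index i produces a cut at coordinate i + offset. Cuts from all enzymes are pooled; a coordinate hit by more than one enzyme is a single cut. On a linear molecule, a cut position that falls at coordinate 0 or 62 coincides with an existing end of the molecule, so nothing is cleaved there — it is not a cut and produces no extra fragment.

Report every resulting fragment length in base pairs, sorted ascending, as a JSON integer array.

Site scan:
  AzqX AGGACTT/6: at [10, 44] ⇒ [16, 50]
  NpsVI TGAGTCCT/0: at [0, 21, 31] ⇒ [21, 31] (position 0 is a terminus of the linear molecule — no cut)

All cut coordinates (distinct, sorted): [16, 21, 31, 50]

Fragment lengths:
  [0,16): 16 bp
  [16,21): 5 bp
  [21,31): 10 bp
  [31,50): 19 bp
  [50,62): 12 bp

[5,10,12,16,19]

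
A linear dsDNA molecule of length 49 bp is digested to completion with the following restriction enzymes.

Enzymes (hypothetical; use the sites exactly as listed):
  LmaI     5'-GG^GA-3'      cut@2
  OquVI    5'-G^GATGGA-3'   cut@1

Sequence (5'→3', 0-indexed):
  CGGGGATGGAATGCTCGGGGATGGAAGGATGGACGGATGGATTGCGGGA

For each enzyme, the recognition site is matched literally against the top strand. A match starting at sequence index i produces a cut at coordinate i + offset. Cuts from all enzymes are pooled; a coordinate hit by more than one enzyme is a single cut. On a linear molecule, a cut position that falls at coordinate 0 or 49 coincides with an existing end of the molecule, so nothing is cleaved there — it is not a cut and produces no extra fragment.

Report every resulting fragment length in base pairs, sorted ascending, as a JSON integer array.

Site scan:
  LmaI (GGGA, off=2): starts [2, 17, 45] → cuts [4, 19, 47]
  OquVI (GGATGGA, off=1): starts [3, 18, 26, 34] → cuts [4, 19, 27, 35]

Pooled cuts: [4, 19, 27, 35, 47]

Fragments:
  [0,4): 4 bp
  [4,19): 15 bp
  [19,27): 8 bp
  [27,35): 8 bp
  [35,47): 12 bp
  [47,49): 2 bp

[2,4,8,8,12,15]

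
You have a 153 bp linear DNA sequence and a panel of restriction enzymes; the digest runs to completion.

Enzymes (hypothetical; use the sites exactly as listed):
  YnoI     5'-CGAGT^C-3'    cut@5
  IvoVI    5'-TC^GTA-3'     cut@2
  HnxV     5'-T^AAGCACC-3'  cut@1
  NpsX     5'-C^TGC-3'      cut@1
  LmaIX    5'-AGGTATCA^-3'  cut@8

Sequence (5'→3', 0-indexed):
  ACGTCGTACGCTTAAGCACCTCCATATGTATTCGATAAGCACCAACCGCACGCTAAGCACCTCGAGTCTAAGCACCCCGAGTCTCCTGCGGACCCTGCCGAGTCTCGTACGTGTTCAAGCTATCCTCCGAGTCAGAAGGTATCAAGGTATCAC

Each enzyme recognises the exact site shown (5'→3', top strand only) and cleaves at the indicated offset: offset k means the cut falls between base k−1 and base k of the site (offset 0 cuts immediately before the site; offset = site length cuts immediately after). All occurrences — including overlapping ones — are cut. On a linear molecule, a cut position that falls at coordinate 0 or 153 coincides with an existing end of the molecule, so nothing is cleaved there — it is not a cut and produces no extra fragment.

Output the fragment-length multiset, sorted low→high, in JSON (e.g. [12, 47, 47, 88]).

[1,2,3,4,5,8,8,8,9,12,13,13,18,23,26]

Scan for sites:
  YnoI (CGAGTC, off=5): starts [62, 77, 98, 127] → cuts [67, 82, 103, 132]
  IvoVI (TCGTA, off=2): starts [3, 104] → cuts [5, 106]
  HnxV (TAAGCACC, off=1): starts [12, 35, 53, 68] → cuts [13, 36, 54, 69]
  NpsX (CTGC, off=1): starts [85, 94] → cuts [86, 95]
  LmaIX (AGGTATCA, off=8): starts [136, 144] → cuts [144, 152]

Pooled cuts: [5, 13, 36, 54, 67, 69, 82, 86, 95, 103, 106, 132, 144, 152]

Fragments:
  [0,5): 5 bp
  [5,13): 8 bp
  [13,36): 23 bp
  [36,54): 18 bp
  [54,67): 13 bp
  [67,69): 2 bp
  [69,82): 13 bp
  [82,86): 4 bp
  [86,95): 9 bp
  [95,103): 8 bp
  [103,106): 3 bp
  [106,132): 26 bp
  [132,144): 12 bp
  [144,152): 8 bp
  [152,153): 1 bp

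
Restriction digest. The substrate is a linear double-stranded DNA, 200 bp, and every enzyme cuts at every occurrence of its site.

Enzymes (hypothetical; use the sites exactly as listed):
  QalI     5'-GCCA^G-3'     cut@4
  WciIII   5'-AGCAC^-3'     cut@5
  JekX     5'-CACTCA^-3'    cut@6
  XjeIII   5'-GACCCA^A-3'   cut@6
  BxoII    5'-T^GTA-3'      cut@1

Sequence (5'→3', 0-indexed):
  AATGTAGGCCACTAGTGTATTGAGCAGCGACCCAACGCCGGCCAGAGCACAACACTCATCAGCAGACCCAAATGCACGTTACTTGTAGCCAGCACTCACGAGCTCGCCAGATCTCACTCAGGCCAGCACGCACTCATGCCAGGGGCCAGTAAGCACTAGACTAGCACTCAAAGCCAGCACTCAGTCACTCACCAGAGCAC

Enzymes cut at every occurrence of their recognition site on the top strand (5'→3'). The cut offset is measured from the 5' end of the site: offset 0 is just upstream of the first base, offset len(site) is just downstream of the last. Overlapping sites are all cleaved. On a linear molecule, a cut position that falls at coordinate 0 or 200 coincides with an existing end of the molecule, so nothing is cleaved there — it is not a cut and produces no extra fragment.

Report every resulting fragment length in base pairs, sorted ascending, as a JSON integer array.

Scan for sites:
  QalI (GCCAG, off=4): starts [40, 87, 105, 121, 137, 144, 172] → cuts [44, 91, 109, 125, 141, 148, 176]
  WciIII (AGCAC, off=5): starts [45, 90, 124, 151, 162, 175, 195] → cuts [50, 95, 129, 156, 167, 180] (position 200 is a terminus of the linear molecule — no cut)
  JekX (CACTCA, off=6): starts [52, 92, 114, 130, 164, 177, 185] → cuts [58, 98, 120, 136, 170, 183, 191]
  XjeIII (GACCCAA, off=6): starts [28, 64] → cuts [34, 70]
  BxoII (TGTA, off=1): starts [2, 15, 83] → cuts [3, 16, 84]

Pooled cuts: [3, 16, 34, 44, 50, 58, 70, 84, 91, 95, 98, 109, 120, 125, 129, 136, 141, 148, 156, 167, 170, 176, 180, 183, 191]

Fragment lengths:
  [0,3): 3 bp
  [3,16): 13 bp
  [16,34): 18 bp
  [34,44): 10 bp
  [44,50): 6 bp
  [50,58): 8 bp
  [58,70): 12 bp
  [70,84): 14 bp
  [84,91): 7 bp
  [91,95): 4 bp
  [95,98): 3 bp
  [98,109): 11 bp
  [109,120): 11 bp
  [120,125): 5 bp
  [125,129): 4 bp
  [129,136): 7 bp
  [136,141): 5 bp
  [141,148): 7 bp
  [148,156): 8 bp
  [156,167): 11 bp
  [167,170): 3 bp
  [170,176): 6 bp
  [176,180): 4 bp
  [180,183): 3 bp
  [183,191): 8 bp
  [191,200): 9 bp

[3,3,3,3,4,4,4,5,5,6,6,7,7,7,8,8,8,9,10,11,11,11,12,13,14,18]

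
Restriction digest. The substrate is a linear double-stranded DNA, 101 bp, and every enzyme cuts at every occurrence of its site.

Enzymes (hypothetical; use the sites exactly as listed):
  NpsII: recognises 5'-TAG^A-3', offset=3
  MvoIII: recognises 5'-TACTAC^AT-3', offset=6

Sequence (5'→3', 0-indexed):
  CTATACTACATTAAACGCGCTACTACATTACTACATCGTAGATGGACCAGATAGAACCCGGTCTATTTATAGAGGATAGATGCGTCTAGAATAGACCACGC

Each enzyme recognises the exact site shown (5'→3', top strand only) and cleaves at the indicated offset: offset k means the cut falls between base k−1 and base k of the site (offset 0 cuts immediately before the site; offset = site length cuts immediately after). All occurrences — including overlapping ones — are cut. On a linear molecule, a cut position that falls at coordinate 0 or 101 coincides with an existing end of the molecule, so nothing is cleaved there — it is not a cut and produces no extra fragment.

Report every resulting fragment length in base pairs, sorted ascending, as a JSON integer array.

Scan for sites:
  NpsII TAGA/3: at [38, 51, 69, 76, 86, 91] ⇒ [41, 54, 72, 79, 89, 94]
  MvoIII TACTACAT/6: at [3, 20, 28] ⇒ [9, 26, 34]

Pooled cuts: [9, 26, 34, 41, 54, 72, 79, 89, 94]

Fragments:
  [0,9): 9 bp
  [9,26): 17 bp
  [26,34): 8 bp
  [34,41): 7 bp
  [41,54): 13 bp
  [54,72): 18 bp
  [72,79): 7 bp
  [79,89): 10 bp
  [89,94): 5 bp
  [94,101): 7 bp

[5,7,7,7,8,9,10,13,17,18]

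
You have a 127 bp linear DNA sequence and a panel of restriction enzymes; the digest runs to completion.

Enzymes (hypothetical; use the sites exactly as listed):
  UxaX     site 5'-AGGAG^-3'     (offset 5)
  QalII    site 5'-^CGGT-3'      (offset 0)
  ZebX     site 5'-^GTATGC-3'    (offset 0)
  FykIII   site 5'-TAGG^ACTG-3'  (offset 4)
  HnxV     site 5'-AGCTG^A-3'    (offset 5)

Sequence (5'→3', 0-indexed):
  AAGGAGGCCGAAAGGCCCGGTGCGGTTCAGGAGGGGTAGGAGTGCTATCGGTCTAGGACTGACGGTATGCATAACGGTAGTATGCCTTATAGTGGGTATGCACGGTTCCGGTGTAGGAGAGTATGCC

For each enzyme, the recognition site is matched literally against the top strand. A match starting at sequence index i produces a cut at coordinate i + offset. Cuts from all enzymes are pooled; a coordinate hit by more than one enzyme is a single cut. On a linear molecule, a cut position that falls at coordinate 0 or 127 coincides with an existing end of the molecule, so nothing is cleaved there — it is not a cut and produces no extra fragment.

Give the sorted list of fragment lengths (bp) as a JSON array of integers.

Per-enzyme occurrences:
  UxaX AGGAG/5: at [1, 28, 37, 114] ⇒ [6, 33, 42, 119]
  QalII CGGT/0: at [17, 22, 48, 62, 74, 102, 108] ⇒ [17, 22, 48, 62, 74, 102, 108]
  ZebX GTATGC/0: at [64, 79, 95, 120] ⇒ [64, 79, 95, 120]
  FykIII TAGGACTG/4: at [53] ⇒ [57]
  HnxV (AGCTGA, off=5): no sites

Pooled cuts: [6, 17, 22, 33, 42, 48, 57, 62, 64, 74, 79, 95, 102, 108, 119, 120]

Fragment lengths:
  [0,6): 6 bp
  [6,17): 11 bp
  [17,22): 5 bp
  [22,33): 11 bp
  [33,42): 9 bp
  [42,48): 6 bp
  [48,57): 9 bp
  [57,62): 5 bp
  [62,64): 2 bp
  [64,74): 10 bp
  [74,79): 5 bp
  [79,95): 16 bp
  [95,102): 7 bp
  [102,108): 6 bp
  [108,119): 11 bp
  [119,120): 1 bp
  [120,127): 7 bp

[1,2,5,5,5,6,6,6,7,7,9,9,10,11,11,11,16]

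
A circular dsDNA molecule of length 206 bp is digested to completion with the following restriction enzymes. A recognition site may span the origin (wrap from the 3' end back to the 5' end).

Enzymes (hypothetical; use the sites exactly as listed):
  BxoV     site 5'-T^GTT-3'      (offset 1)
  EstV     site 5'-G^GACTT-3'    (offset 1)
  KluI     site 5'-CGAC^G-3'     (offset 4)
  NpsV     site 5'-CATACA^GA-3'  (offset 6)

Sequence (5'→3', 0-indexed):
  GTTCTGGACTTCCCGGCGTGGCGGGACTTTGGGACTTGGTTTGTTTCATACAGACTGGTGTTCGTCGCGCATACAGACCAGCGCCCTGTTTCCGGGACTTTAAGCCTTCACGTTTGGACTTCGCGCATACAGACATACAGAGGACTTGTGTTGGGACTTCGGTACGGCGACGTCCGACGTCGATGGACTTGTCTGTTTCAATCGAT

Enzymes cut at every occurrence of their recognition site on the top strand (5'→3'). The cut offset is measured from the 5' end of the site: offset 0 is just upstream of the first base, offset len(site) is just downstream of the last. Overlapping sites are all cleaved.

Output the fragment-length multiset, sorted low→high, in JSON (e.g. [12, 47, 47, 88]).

Scan for sites:
  BxoV TGTT/1: at [41, 58, 86, 148, 193, 205] ⇒ [0, 42, 59, 87, 149, 194]
  EstV GGACTT/1: at [5, 23, 31, 94, 115, 141, 153, 184] ⇒ [6, 24, 32, 95, 116, 142, 154, 185]
  KluI CGACG/4: at [167, 174] ⇒ [171, 178]
  NpsV CATACAGA/6: at [46, 69, 125, 133] ⇒ [52, 75, 131, 139]

All cut coordinates (distinct, sorted): [0, 6, 24, 32, 42, 52, 59, 75, 87, 95, 116, 131, 139, 142, 149, 154, 171, 178, 185, 194]

Fragments:
  0→6: 6 bp
  6→24: 18 bp
  24→32: 8 bp
  32→42: 10 bp
  42→52: 10 bp
  52→59: 7 bp
  59→75: 16 bp
  75→87: 12 bp
  87→95: 8 bp
  95→116: 21 bp
  116→131: 15 bp
  131→139: 8 bp
  139→142: 3 bp
  142→149: 7 bp
  149→154: 5 bp
  154→171: 17 bp
  171→178: 7 bp
  178→185: 7 bp
  185→194: 9 bp
  194→0 (wrap): 206-194+0 = 12 bp

[3,5,6,7,7,7,7,8,8,8,9,10,10,12,12,15,16,17,18,21]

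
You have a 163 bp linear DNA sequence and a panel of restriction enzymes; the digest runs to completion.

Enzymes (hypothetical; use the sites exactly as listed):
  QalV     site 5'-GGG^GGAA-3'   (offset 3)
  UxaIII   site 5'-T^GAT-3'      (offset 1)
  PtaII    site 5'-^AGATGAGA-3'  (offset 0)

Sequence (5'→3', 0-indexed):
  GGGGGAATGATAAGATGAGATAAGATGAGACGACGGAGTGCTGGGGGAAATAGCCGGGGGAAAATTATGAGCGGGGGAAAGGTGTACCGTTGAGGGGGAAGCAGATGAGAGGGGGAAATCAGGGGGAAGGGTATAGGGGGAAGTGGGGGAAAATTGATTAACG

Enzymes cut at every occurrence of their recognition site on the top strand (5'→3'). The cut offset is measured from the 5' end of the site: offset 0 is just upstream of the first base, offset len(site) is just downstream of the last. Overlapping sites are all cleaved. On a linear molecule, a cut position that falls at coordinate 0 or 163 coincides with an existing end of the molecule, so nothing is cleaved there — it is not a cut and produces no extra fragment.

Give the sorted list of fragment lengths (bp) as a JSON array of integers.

Per-enzyme occurrences:
  QalV GGGGGAA/3: at [0, 42, 55, 72, 93, 110, 121, 135, 144] ⇒ [3, 45, 58, 75, 96, 113, 124, 138, 147]
  UxaIII TGAT/1: at [7, 154] ⇒ [8, 155]
  PtaII AGATGAGA/0: at [12, 22, 102] ⇒ [12, 22, 102]

All cut coordinates (distinct, sorted): [3, 8, 12, 22, 45, 58, 75, 96, 102, 113, 124, 138, 147, 155]

Fragment lengths:
  [0,3): 3 bp
  [3,8): 5 bp
  [8,12): 4 bp
  [12,22): 10 bp
  [22,45): 23 bp
  [45,58): 13 bp
  [58,75): 17 bp
  [75,96): 21 bp
  [96,102): 6 bp
  [102,113): 11 bp
  [113,124): 11 bp
  [124,138): 14 bp
  [138,147): 9 bp
  [147,155): 8 bp
  [155,163): 8 bp

[3,4,5,6,8,8,9,10,11,11,13,14,17,21,23]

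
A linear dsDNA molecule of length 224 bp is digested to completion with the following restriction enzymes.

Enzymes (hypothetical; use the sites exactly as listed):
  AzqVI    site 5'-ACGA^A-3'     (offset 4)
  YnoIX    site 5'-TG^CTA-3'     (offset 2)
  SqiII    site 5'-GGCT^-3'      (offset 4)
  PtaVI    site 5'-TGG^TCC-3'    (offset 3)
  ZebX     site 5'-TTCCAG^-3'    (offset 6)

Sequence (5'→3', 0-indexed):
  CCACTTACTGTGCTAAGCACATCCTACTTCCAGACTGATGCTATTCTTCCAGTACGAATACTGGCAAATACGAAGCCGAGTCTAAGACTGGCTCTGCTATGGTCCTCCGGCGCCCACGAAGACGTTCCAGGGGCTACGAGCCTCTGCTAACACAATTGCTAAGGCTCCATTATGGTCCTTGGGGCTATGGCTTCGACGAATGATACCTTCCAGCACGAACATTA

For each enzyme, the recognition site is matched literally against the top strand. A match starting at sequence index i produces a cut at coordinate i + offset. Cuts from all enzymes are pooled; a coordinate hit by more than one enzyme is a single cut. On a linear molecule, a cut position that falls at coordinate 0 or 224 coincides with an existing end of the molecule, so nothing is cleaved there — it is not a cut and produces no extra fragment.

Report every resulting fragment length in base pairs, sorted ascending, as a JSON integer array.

Scan for sites:
  AzqVI ACGAA/4: at [53, 69, 115, 195, 214] ⇒ [57, 73, 119, 199, 218]
  YnoIX TGCTA/2: at [10, 38, 94, 144, 156] ⇒ [12, 40, 96, 146, 158]
  SqiII GGCT/4: at [89, 131, 162, 182, 188] ⇒ [93, 135, 166, 186, 192]
  PtaVI TGGTCC/3: at [99, 172] ⇒ [102, 175]
  ZebX TTCCAG/6: at [27, 46, 124, 207] ⇒ [33, 52, 130, 213]

Pooled cuts: [12, 33, 40, 52, 57, 73, 93, 96, 102, 119, 130, 135, 146, 158, 166, 175, 186, 192, 199, 213, 218]

Fragment lengths:
  [0,12): 12 bp
  [12,33): 21 bp
  [33,40): 7 bp
  [40,52): 12 bp
  [52,57): 5 bp
  [57,73): 16 bp
  [73,93): 20 bp
  [93,96): 3 bp
  [96,102): 6 bp
  [102,119): 17 bp
  [119,130): 11 bp
  [130,135): 5 bp
  [135,146): 11 bp
  [146,158): 12 bp
  [158,166): 8 bp
  [166,175): 9 bp
  [175,186): 11 bp
  [186,192): 6 bp
  [192,199): 7 bp
  [199,213): 14 bp
  [213,218): 5 bp
  [218,224): 6 bp

[3,5,5,5,6,6,6,7,7,8,9,11,11,11,12,12,12,14,16,17,20,21]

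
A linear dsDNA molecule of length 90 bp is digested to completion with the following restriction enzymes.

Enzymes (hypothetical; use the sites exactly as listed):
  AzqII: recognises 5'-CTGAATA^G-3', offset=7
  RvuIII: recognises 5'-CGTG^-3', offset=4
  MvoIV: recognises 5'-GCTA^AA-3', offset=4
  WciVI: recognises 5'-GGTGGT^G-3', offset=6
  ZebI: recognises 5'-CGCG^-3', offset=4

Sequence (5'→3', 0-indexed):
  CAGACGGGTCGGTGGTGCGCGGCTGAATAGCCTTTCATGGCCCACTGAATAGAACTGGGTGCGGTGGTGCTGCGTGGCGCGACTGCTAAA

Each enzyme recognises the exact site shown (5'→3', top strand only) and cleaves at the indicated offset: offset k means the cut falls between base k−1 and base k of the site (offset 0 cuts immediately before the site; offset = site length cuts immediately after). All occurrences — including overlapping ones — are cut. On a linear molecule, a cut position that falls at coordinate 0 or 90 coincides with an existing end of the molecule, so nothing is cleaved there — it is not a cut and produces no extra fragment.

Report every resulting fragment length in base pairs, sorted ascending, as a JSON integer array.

Site scan:
  AzqII (CTGAATAG, off=7): starts [22, 44] → cuts [29, 51]
  RvuIII (CGTG, off=4): starts [72] → cuts [76]
  MvoIV (GCTAAA, off=4): starts [84] → cuts [88]
  WciVI (GGTGGTG, off=6): starts [10, 62] → cuts [16, 68]
  ZebI (CGCG, off=4): starts [17, 77] → cuts [21, 81]

All cut coordinates (distinct, sorted): [16, 21, 29, 51, 68, 76, 81, 88]

Fragments:
  [0,16): 16 bp
  [16,21): 5 bp
  [21,29): 8 bp
  [29,51): 22 bp
  [51,68): 17 bp
  [68,76): 8 bp
  [76,81): 5 bp
  [81,88): 7 bp
  [88,90): 2 bp

[2,5,5,7,8,8,16,17,22]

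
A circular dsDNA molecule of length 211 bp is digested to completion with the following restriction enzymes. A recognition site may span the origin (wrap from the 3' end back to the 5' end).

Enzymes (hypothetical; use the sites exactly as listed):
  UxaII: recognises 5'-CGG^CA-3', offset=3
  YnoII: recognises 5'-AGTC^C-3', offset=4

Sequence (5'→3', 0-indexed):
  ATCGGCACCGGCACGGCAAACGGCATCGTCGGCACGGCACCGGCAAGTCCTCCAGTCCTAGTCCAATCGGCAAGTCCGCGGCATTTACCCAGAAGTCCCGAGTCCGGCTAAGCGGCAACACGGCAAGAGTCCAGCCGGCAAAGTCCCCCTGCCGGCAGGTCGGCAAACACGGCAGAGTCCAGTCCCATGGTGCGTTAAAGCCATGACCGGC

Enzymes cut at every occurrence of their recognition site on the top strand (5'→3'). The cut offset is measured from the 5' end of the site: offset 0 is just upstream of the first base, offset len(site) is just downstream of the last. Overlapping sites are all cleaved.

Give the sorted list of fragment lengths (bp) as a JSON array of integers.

[5,5,5,5,6,6,6,6,6,6,7,7,7,7,7,7,8,8,8,8,9,9,10,11,16,26]

Site scan:
  UxaII (CGGCA, off=3): starts [2, 8, 13, 20, 29, 34, 40, 67, 78, 112, 120, 135, 152, 160, 169, 207] → cuts [5, 11, 16, 23, 32, 37, 43, 70, 81, 115, 123, 138, 155, 163, 172, 210]
  YnoII (AGTCC, off=4): starts [45, 53, 59, 72, 93, 100, 127, 141, 175, 180] → cuts [49, 57, 63, 76, 97, 104, 131, 145, 179, 184]

Pooled cuts: [5, 11, 16, 23, 32, 37, 43, 49, 57, 63, 70, 76, 81, 97, 104, 115, 123, 131, 138, 145, 155, 163, 172, 179, 184, 210]

Fragment lengths:
  5→11: 6 bp
  11→16: 5 bp
  16→23: 7 bp
  23→32: 9 bp
  32→37: 5 bp
  37→43: 6 bp
  43→49: 6 bp
  49→57: 8 bp
  57→63: 6 bp
  63→70: 7 bp
  70→76: 6 bp
  76→81: 5 bp
  81→97: 16 bp
  97→104: 7 bp
  104→115: 11 bp
  115→123: 8 bp
  123→131: 8 bp
  131→138: 7 bp
  138→145: 7 bp
  145→155: 10 bp
  155→163: 8 bp
  163→172: 9 bp
  172→179: 7 bp
  179→184: 5 bp
  184→210: 26 bp
  210→5 (wrap): 211-210+5 = 6 bp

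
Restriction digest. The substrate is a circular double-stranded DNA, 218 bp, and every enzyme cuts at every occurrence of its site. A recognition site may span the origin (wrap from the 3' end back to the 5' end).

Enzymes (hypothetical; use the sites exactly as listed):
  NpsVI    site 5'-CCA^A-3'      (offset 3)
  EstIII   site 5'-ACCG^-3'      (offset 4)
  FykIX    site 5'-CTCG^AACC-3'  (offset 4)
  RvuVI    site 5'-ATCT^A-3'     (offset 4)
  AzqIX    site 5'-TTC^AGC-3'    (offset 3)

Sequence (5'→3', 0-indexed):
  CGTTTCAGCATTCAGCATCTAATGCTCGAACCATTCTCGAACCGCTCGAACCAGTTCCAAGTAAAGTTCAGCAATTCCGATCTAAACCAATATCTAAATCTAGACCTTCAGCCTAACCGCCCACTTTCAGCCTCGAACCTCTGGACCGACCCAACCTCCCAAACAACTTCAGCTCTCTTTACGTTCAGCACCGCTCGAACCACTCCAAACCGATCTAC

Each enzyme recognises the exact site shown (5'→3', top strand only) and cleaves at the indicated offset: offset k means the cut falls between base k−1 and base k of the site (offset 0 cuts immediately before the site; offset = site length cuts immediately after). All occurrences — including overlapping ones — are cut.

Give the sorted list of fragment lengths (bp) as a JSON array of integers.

[4,4,4,4,4,5,5,5,6,6,6,7,7,7,7,8,8,8,9,9,10,10,10,11,11,13,14,16]

Per-enzyme occurrences:
  NpsVI CCAA/3: at [56, 86, 150, 158, 204] ⇒ [59, 89, 153, 161, 207]
  EstIII ACCG/4: at [40, 115, 144, 189, 208, 216] ⇒ [2, 44, 119, 148, 193, 212]
  FykIX CTCGAACC/4: at [24, 35, 44, 131, 193] ⇒ [28, 39, 48, 135, 197]
  RvuVI ATCTA/4: at [16, 79, 91, 97, 212] ⇒ [20, 83, 95, 101, 216]
  AzqIX TTCAGC/3: at [3, 10, 66, 106, 125, 167, 183] ⇒ [6, 13, 69, 109, 128, 170, 186]

All cut coordinates (distinct, sorted): [2, 6, 13, 20, 28, 39, 44, 48, 59, 69, 83, 89, 95, 101, 109, 119, 128, 135, 148, 153, 161, 170, 186, 193, 197, 207, 212, 216]

Fragments:
  2→6: 4 bp
  6→13: 7 bp
  13→20: 7 bp
  20→28: 8 bp
  28→39: 11 bp
  39→44: 5 bp
  44→48: 4 bp
  48→59: 11 bp
  59→69: 10 bp
  69→83: 14 bp
  83→89: 6 bp
  89→95: 6 bp
  95→101: 6 bp
  101→109: 8 bp
  109→119: 10 bp
  119→128: 9 bp
  128→135: 7 bp
  135→148: 13 bp
  148→153: 5 bp
  153→161: 8 bp
  161→170: 9 bp
  170→186: 16 bp
  186→193: 7 bp
  193→197: 4 bp
  197→207: 10 bp
  207→212: 5 bp
  212→216: 4 bp
  216→2 (wrap): 218-216+2 = 4 bp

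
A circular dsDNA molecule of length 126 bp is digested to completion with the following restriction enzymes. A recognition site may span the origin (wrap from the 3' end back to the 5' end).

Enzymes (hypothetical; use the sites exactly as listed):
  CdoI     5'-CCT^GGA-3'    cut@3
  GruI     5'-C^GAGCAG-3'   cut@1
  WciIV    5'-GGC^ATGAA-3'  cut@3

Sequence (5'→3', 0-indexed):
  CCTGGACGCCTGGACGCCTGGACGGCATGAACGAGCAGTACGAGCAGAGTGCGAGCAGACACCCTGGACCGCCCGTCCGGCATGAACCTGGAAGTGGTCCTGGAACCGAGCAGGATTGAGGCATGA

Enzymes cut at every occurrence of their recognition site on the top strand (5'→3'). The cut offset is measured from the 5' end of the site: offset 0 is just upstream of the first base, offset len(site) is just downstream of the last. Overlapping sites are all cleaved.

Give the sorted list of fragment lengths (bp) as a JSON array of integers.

Site scan:
  CdoI (CCTGGA, off=3): starts [0, 8, 16, 62, 86, 98] → cuts [3, 11, 19, 65, 89, 101]
  GruI (CGAGCAG, off=1): starts [31, 40, 51, 106] → cuts [32, 41, 52, 107]
  WciIV (GGCATGAA, off=3): starts [23, 78] → cuts [26, 81]

Pooled cuts: [3, 11, 19, 26, 32, 41, 52, 65, 81, 89, 101, 107]

Fragments:
  3→11: 8 bp
  11→19: 8 bp
  19→26: 7 bp
  26→32: 6 bp
  32→41: 9 bp
  41→52: 11 bp
  52→65: 13 bp
  65→81: 16 bp
  81→89: 8 bp
  89→101: 12 bp
  101→107: 6 bp
  107→3 (wrap): 126-107+3 = 22 bp

[6,6,7,8,8,8,9,11,12,13,16,22]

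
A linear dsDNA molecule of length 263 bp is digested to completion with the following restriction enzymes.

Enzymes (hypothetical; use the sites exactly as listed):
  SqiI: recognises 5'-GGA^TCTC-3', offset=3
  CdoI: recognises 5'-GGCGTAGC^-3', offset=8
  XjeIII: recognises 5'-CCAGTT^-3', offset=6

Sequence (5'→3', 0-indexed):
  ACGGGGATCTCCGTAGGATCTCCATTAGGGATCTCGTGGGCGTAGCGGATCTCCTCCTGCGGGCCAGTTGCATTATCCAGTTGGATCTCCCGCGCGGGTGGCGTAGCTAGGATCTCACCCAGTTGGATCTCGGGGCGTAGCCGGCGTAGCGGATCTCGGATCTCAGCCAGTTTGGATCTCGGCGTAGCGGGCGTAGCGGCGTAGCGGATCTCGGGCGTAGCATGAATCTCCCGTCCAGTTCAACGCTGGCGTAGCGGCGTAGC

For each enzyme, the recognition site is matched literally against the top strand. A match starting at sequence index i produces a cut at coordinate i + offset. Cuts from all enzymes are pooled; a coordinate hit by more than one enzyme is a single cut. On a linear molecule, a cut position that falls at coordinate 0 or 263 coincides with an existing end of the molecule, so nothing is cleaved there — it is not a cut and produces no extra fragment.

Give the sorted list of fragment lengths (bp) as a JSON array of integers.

[3,3,3,3,3,4,5,7,7,8,8,9,9,11,12,12,12,13,13,13,14,15,15,19,20,22]

Site scan:
  SqiI (GGATCTC, off=3): starts [4, 15, 28, 46, 82, 109, 124, 150, 157, 173, 205] → cuts [7, 18, 31, 49, 85, 112, 127, 153, 160, 176, 208]
  CdoI (GGCGTAGC, off=8): starts [38, 99, 133, 142, 180, 189, 197, 213, 247, 255] → cuts [46, 107, 141, 150, 188, 197, 205, 221, 255] (position 263 is a terminus of the linear molecule — no cut)
  XjeIII (CCAGTT, off=6): starts [63, 76, 118, 166, 234] → cuts [69, 82, 124, 172, 240]

All cut coordinates (distinct, sorted): [7, 18, 31, 46, 49, 69, 82, 85, 107, 112, 124, 127, 141, 150, 153, 160, 172, 176, 188, 197, 205, 208, 221, 240, 255]

Fragments:
  [0,7): 7 bp
  [7,18): 11 bp
  [18,31): 13 bp
  [31,46): 15 bp
  [46,49): 3 bp
  [49,69): 20 bp
  [69,82): 13 bp
  [82,85): 3 bp
  [85,107): 22 bp
  [107,112): 5 bp
  [112,124): 12 bp
  [124,127): 3 bp
  [127,141): 14 bp
  [141,150): 9 bp
  [150,153): 3 bp
  [153,160): 7 bp
  [160,172): 12 bp
  [172,176): 4 bp
  [176,188): 12 bp
  [188,197): 9 bp
  [197,205): 8 bp
  [205,208): 3 bp
  [208,221): 13 bp
  [221,240): 19 bp
  [240,255): 15 bp
  [255,263): 8 bp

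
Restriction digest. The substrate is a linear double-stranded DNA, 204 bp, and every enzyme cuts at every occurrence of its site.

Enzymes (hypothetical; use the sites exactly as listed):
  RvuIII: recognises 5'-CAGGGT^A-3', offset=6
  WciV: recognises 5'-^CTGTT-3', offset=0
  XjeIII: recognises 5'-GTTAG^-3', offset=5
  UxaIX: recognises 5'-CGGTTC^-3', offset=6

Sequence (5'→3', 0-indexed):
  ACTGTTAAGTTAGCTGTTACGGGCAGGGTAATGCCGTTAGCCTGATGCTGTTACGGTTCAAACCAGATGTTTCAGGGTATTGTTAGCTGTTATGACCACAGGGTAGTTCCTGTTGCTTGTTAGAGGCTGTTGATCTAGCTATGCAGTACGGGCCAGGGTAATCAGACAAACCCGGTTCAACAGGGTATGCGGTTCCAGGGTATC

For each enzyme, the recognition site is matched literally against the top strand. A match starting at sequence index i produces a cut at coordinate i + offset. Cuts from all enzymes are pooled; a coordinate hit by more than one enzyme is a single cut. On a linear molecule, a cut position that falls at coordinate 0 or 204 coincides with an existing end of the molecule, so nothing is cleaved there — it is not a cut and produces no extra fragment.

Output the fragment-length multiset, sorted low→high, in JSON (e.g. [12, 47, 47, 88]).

Per-enzyme occurrences:
  RvuIII (CAGGGTA, off=6): starts [23, 72, 98, 153, 180, 195] → cuts [29, 78, 104, 159, 186, 201]
  WciV (CTGTT, off=0): starts [1, 13, 47, 86, 109, 126] → cuts [1, 13, 47, 86, 109, 126]
  XjeIII (GTTAG, off=5): starts [8, 35, 81, 118] → cuts [13, 40, 86, 123]
  UxaIX (CGGTTC, off=6): starts [53, 172, 189] → cuts [59, 178, 195]

Pooled cuts: [1, 13, 29, 40, 47, 59, 78, 86, 104, 109, 123, 126, 159, 178, 186, 195, 201]

Fragments:
  [0,1): 1 bp
  [1,13): 12 bp
  [13,29): 16 bp
  [29,40): 11 bp
  [40,47): 7 bp
  [47,59): 12 bp
  [59,78): 19 bp
  [78,86): 8 bp
  [86,104): 18 bp
  [104,109): 5 bp
  [109,123): 14 bp
  [123,126): 3 bp
  [126,159): 33 bp
  [159,178): 19 bp
  [178,186): 8 bp
  [186,195): 9 bp
  [195,201): 6 bp
  [201,204): 3 bp

[1,3,3,5,6,7,8,8,9,11,12,12,14,16,18,19,19,33]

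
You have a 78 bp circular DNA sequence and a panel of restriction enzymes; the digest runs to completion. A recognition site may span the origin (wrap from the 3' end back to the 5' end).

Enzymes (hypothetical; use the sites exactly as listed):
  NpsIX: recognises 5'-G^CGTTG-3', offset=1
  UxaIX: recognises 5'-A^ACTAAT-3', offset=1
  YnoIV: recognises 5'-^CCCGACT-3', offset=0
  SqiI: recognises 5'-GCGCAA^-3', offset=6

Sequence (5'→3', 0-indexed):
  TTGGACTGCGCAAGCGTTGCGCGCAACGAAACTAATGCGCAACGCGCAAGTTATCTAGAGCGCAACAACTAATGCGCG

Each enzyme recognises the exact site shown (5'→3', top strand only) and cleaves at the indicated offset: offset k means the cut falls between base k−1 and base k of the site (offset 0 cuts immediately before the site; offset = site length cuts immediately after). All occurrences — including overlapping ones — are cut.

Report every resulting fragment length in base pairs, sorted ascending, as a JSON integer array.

Site scan:
  NpsIX GCGTTG/1: at [13, 75] ⇒ [14, 76]
  UxaIX AACTAAT/1: at [29, 66] ⇒ [30, 67]
  YnoIV (CCCGACT, off=0): no sites
  SqiI GCGCAA/6: at [7, 20, 36, 43, 59] ⇒ [13, 26, 42, 49, 65]

Pooled cuts: [13, 14, 26, 30, 42, 49, 65, 67, 76]

Fragments:
  13→14: 1 bp
  14→26: 12 bp
  26→30: 4 bp
  30→42: 12 bp
  42→49: 7 bp
  49→65: 16 bp
  65→67: 2 bp
  67→76: 9 bp
  76→13 (wrap): 78-76+13 = 15 bp

[1,2,4,7,9,12,12,15,16]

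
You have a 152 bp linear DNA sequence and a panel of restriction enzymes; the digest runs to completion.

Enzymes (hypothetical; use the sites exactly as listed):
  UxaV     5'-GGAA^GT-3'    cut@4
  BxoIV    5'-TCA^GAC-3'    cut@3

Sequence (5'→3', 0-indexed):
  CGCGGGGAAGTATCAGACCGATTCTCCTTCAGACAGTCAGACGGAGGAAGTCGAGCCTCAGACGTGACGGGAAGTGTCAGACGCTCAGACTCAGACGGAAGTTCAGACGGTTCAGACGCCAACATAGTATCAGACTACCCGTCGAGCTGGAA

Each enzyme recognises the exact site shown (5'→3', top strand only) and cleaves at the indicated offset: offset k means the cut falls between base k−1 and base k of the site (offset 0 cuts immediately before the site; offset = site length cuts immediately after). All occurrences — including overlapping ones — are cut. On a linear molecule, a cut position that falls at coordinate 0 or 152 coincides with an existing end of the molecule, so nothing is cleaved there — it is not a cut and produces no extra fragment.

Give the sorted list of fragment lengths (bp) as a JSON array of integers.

[5,6,6,6,7,8,8,9,9,10,11,13,16,18,20]

Site scan:
  UxaV (GGAAGT, off=4): starts [5, 45, 69, 96] → cuts [9, 49, 73, 100]
  BxoIV (TCAGAC, off=3): starts [12, 28, 36, 57, 76, 84, 90, 102, 111, 129] → cuts [15, 31, 39, 60, 79, 87, 93, 105, 114, 132]

All cut coordinates (distinct, sorted): [9, 15, 31, 39, 49, 60, 73, 79, 87, 93, 100, 105, 114, 132]

Fragment lengths:
  [0,9): 9 bp
  [9,15): 6 bp
  [15,31): 16 bp
  [31,39): 8 bp
  [39,49): 10 bp
  [49,60): 11 bp
  [60,73): 13 bp
  [73,79): 6 bp
  [79,87): 8 bp
  [87,93): 6 bp
  [93,100): 7 bp
  [100,105): 5 bp
  [105,114): 9 bp
  [114,132): 18 bp
  [132,152): 20 bp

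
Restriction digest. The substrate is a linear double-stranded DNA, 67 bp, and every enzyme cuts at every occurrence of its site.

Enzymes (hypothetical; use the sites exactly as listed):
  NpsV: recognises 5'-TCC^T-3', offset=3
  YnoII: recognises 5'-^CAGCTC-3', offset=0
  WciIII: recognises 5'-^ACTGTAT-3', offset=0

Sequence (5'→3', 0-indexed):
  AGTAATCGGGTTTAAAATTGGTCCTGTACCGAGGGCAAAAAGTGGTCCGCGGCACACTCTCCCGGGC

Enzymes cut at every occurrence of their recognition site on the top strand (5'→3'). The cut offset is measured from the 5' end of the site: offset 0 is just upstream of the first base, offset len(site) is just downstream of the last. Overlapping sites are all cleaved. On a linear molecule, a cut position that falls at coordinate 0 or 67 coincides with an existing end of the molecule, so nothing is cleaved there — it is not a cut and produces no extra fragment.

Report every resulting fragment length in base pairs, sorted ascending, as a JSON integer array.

[24,43]

Site scan:
  NpsV TCCT/3: at [21] ⇒ [24]
  YnoII (CAGCTC, off=0): no sites
  WciIII (ACTGTAT, off=0): no sites

Pooled cuts: [24]

Fragment lengths:
  [0,24): 24 bp
  [24,67): 43 bp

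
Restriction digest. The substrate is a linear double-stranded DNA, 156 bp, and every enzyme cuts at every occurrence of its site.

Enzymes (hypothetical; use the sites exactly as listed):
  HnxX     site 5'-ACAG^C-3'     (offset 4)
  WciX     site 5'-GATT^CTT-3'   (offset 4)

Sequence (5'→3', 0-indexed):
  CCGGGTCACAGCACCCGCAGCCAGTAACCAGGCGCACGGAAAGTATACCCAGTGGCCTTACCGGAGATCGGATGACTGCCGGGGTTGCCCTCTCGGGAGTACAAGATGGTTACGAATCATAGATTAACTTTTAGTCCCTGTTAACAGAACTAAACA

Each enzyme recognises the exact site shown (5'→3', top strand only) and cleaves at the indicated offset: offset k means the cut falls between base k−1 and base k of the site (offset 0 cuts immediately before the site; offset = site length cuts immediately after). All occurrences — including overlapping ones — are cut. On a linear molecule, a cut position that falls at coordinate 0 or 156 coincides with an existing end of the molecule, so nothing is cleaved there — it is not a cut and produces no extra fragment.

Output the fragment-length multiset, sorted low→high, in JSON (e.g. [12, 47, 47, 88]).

[11,145]

Per-enzyme occurrences:
  HnxX (ACAGC, off=4): starts [7] → cuts [11]
  WciX (GATTCTT, off=4): no sites

Pooled cuts: [11]

Fragment lengths:
  [0,11): 11 bp
  [11,156): 145 bp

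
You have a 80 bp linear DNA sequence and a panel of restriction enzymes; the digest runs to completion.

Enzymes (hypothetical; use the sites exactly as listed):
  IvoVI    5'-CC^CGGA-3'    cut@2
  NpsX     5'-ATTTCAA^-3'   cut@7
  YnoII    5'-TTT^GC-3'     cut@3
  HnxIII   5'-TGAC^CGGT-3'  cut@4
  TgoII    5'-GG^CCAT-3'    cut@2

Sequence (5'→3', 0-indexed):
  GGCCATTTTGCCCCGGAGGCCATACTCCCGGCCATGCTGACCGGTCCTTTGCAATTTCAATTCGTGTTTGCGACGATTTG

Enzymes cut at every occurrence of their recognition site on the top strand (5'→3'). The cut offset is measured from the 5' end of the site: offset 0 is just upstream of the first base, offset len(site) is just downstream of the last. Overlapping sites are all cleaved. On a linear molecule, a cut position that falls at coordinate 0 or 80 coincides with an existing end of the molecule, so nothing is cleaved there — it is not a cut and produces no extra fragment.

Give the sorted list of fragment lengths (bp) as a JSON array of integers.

Site scan:
  IvoVI CCCGGA/2: at [11] ⇒ [13]
  NpsX ATTTCAA/7: at [53] ⇒ [60]
  YnoII TTTGC/3: at [6, 47, 66] ⇒ [9, 50, 69]
  HnxIII TGACCGGT/4: at [37] ⇒ [41]
  TgoII GGCCAT/2: at [0, 17, 29] ⇒ [2, 19, 31]

All cut coordinates (distinct, sorted): [2, 9, 13, 19, 31, 41, 50, 60, 69]

Fragment lengths:
  [0,2): 2 bp
  [2,9): 7 bp
  [9,13): 4 bp
  [13,19): 6 bp
  [19,31): 12 bp
  [31,41): 10 bp
  [41,50): 9 bp
  [50,60): 10 bp
  [60,69): 9 bp
  [69,80): 11 bp

[2,4,6,7,9,9,10,10,11,12]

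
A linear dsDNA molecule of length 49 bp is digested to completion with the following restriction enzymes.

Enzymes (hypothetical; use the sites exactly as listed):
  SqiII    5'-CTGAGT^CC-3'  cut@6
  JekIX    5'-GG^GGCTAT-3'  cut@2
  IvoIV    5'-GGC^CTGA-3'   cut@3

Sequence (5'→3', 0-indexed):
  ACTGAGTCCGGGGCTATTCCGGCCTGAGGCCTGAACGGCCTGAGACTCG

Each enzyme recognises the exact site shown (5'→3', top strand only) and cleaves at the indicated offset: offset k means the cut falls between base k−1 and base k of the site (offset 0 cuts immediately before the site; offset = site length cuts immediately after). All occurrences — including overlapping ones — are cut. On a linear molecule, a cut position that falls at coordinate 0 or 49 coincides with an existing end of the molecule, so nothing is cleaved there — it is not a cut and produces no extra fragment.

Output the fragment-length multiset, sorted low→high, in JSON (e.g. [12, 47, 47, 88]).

[4,7,7,9,10,12]

Site scan:
  SqiII (CTGAGTCC, off=6): starts [1] → cuts [7]
  JekIX (GGGGCTAT, off=2): starts [9] → cuts [11]
  IvoIV (GGCCTGA, off=3): starts [20, 27, 36] → cuts [23, 30, 39]

All cut coordinates (distinct, sorted): [7, 11, 23, 30, 39]

Fragments:
  [0,7): 7 bp
  [7,11): 4 bp
  [11,23): 12 bp
  [23,30): 7 bp
  [30,39): 9 bp
  [39,49): 10 bp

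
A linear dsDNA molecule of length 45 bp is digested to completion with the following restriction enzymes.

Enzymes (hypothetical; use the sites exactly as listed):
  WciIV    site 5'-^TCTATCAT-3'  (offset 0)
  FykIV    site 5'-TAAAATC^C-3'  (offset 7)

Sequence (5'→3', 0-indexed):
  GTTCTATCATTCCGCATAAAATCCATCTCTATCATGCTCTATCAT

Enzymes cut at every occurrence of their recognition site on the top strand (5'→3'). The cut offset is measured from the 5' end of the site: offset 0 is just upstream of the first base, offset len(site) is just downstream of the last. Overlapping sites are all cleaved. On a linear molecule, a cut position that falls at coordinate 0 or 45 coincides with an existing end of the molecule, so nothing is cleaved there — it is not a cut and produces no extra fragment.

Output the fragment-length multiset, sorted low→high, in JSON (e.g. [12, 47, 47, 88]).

[2,4,8,10,21]

Site scan:
  WciIV TCTATCAT/0: at [2, 27, 37] ⇒ [2, 27, 37]
  FykIV TAAAATCC/7: at [16] ⇒ [23]

Pooled cuts: [2, 23, 27, 37]

Fragment lengths:
  [0,2): 2 bp
  [2,23): 21 bp
  [23,27): 4 bp
  [27,37): 10 bp
  [37,45): 8 bp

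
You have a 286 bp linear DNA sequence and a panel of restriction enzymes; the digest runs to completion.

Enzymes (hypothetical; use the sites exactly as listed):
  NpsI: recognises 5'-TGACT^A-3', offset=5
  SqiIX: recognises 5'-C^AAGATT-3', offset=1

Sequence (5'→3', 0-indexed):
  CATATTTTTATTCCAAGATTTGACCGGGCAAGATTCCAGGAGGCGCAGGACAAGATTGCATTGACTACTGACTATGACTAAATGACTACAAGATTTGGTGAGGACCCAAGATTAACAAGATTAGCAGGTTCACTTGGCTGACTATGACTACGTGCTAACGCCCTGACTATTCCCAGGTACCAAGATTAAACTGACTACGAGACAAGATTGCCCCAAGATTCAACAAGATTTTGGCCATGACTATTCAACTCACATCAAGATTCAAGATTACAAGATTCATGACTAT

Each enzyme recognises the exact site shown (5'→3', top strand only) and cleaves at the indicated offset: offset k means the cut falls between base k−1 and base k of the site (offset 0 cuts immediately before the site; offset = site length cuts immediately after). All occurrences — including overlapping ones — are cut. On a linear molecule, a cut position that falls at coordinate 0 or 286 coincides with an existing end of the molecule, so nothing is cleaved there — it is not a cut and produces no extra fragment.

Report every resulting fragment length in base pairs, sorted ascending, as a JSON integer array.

Site scan:
  NpsI (TGACTA, off=5): starts [61, 68, 74, 82, 138, 144, 163, 191, 237, 279] → cuts [66, 73, 79, 87, 143, 149, 168, 196, 242, 284]
  SqiIX (CAAGATT, off=1): starts [13, 28, 50, 88, 106, 115, 180, 202, 213, 223, 255, 262, 270] → cuts [14, 29, 51, 89, 107, 116, 181, 203, 214, 224, 256, 263, 271]

Pooled cuts: [14, 29, 51, 66, 73, 79, 87, 89, 107, 116, 143, 149, 168, 181, 196, 203, 214, 224, 242, 256, 263, 271, 284]

Fragments:
  [0,14): 14 bp
  [14,29): 15 bp
  [29,51): 22 bp
  [51,66): 15 bp
  [66,73): 7 bp
  [73,79): 6 bp
  [79,87): 8 bp
  [87,89): 2 bp
  [89,107): 18 bp
  [107,116): 9 bp
  [116,143): 27 bp
  [143,149): 6 bp
  [149,168): 19 bp
  [168,181): 13 bp
  [181,196): 15 bp
  [196,203): 7 bp
  [203,214): 11 bp
  [214,224): 10 bp
  [224,242): 18 bp
  [242,256): 14 bp
  [256,263): 7 bp
  [263,271): 8 bp
  [271,284): 13 bp
  [284,286): 2 bp

[2,2,6,6,7,7,7,8,8,9,10,11,13,13,14,14,15,15,15,18,18,19,22,27]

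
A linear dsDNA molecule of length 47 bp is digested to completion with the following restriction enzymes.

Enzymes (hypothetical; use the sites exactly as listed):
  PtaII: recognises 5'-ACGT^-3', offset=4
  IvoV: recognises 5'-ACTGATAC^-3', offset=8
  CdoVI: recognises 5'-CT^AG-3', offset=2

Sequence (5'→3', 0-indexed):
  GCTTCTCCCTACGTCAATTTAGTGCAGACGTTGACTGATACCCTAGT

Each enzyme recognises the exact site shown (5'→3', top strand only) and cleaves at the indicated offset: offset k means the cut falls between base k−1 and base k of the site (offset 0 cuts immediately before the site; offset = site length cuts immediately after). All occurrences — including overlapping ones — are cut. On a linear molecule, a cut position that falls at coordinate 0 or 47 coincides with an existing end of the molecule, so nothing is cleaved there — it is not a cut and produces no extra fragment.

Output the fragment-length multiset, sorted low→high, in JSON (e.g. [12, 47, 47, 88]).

[3,3,10,14,17]

Scan for sites:
  PtaII ACGT/4: at [10, 27] ⇒ [14, 31]
  IvoV ACTGATAC/8: at [33] ⇒ [41]
  CdoVI CTAG/2: at [42] ⇒ [44]

All cut coordinates (distinct, sorted): [14, 31, 41, 44]

Fragment lengths:
  [0,14): 14 bp
  [14,31): 17 bp
  [31,41): 10 bp
  [41,44): 3 bp
  [44,47): 3 bp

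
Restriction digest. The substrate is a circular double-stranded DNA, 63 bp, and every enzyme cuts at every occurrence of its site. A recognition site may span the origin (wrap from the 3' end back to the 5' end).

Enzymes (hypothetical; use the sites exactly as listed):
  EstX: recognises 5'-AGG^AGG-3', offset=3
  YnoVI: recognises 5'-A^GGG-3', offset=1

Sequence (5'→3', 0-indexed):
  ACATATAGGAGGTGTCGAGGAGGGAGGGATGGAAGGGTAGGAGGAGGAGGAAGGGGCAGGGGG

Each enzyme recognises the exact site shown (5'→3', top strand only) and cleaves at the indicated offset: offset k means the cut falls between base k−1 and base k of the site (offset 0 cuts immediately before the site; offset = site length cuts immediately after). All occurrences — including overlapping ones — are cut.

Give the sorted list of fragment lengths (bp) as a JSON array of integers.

Scan for sites:
  EstX AGGAGG/3: at [6, 17, 38, 41, 44] ⇒ [9, 20, 41, 44, 47]
  YnoVI AGGG/1: at [20, 24, 33, 51, 57] ⇒ [21, 25, 34, 52, 58]

Pooled cuts: [9, 20, 21, 25, 34, 41, 44, 47, 52, 58]

Fragments:
  9→20: 11 bp
  20→21: 1 bp
  21→25: 4 bp
  25→34: 9 bp
  34→41: 7 bp
  41→44: 3 bp
  44→47: 3 bp
  47→52: 5 bp
  52→58: 6 bp
  58→9 (wrap): 63-58+9 = 14 bp

[1,3,3,4,5,6,7,9,11,14]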